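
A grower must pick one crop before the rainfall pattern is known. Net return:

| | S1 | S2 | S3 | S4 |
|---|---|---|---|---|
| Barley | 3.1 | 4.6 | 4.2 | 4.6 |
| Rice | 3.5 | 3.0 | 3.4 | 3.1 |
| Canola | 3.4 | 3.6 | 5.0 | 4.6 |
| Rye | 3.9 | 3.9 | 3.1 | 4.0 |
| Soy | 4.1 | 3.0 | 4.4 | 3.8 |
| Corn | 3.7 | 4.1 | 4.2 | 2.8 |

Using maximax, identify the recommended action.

Canola

Row maxima: Barley=4.6, Rice=3.5, Canola=5.0, Rye=4.0, Soy=4.4, Corn=4.2
Best best-case = 5.0 → Canola.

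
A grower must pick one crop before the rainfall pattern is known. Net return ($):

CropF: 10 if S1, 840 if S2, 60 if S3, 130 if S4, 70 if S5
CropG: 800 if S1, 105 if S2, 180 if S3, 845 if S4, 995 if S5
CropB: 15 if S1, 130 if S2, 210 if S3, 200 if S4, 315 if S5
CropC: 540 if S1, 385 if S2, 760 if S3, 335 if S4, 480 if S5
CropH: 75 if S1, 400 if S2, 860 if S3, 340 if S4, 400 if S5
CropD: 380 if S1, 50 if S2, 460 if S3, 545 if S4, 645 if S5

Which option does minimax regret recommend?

Column bests: S1=800, S2=840, S3=860, S4=845, S5=995.
CropF regrets: 790, 0, 800, 715, 925 → max 925
CropG regrets: 0, 735, 680, 0, 0 → max 735
CropB regrets: 785, 710, 650, 645, 680 → max 785
CropC regrets: 260, 455, 100, 510, 515 → max 515
CropH regrets: 725, 440, 0, 505, 595 → max 725
CropD regrets: 420, 790, 400, 300, 350 → max 790
Smallest max regret = 515 → CropC.

CropC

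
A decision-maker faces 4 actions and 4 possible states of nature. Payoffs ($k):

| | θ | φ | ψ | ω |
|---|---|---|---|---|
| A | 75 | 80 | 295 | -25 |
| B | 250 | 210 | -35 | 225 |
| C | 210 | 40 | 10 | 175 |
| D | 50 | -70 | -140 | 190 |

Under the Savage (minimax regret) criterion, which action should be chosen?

A

Column bests: θ=250, φ=210, ψ=295, ω=225.
A regrets: 175, 130, 0, 250 → max 250
B regrets: 0, 0, 330, 0 → max 330
C regrets: 40, 170, 285, 50 → max 285
D regrets: 200, 280, 435, 35 → max 435
Smallest max regret = 250 → A.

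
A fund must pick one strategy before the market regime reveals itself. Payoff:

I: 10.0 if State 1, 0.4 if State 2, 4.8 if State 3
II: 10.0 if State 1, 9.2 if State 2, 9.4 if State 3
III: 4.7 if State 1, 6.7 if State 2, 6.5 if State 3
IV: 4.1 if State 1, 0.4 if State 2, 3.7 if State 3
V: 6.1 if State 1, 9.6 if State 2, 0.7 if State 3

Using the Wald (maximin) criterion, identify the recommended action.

Row minima: I=0.4, II=9.2, III=4.7, IV=0.4, V=0.7
Best worst-case = 9.2 → II.

II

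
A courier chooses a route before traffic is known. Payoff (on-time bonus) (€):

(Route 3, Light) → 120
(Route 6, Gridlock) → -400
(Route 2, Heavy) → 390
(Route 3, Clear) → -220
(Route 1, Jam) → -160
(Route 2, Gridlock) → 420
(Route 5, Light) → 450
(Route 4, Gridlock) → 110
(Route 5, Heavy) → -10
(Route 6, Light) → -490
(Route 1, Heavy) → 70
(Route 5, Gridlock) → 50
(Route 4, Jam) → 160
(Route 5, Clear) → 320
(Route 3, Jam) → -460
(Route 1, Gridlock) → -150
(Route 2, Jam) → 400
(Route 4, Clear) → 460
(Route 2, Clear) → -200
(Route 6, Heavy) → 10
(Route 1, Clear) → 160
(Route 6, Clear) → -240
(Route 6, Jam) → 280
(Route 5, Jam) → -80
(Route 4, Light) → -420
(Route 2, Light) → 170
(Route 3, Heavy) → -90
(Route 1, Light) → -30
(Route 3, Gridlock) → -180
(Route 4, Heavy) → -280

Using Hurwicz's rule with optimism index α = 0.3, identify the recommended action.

Route 1: 0.3·160 + 0.7·(-160) = -64
Route 2: 0.3·420 + 0.7·(-200) = -14
Route 3: 0.3·120 + 0.7·(-460) = -286
Route 4: 0.3·460 + 0.7·(-420) = -156
Route 5: 0.3·450 + 0.7·(-80) = 79
Route 6: 0.3·280 + 0.7·(-490) = -259
Highest Hurwicz score = 79 → Route 5.

Route 5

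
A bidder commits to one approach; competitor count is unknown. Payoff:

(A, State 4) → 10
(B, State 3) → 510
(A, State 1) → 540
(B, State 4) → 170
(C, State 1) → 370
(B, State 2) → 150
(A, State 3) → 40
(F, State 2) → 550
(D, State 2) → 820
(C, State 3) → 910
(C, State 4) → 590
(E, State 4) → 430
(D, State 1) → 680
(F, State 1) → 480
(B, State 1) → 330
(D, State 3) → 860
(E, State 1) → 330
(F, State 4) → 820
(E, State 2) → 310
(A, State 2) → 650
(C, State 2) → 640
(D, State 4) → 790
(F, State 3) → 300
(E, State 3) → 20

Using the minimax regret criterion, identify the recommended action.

Column bests: State 1=680, State 2=820, State 3=910, State 4=820.
A regrets: 140, 170, 870, 810 → max 870
B regrets: 350, 670, 400, 650 → max 670
C regrets: 310, 180, 0, 230 → max 310
D regrets: 0, 0, 50, 30 → max 50
E regrets: 350, 510, 890, 390 → max 890
F regrets: 200, 270, 610, 0 → max 610
Smallest max regret = 50 → D.

D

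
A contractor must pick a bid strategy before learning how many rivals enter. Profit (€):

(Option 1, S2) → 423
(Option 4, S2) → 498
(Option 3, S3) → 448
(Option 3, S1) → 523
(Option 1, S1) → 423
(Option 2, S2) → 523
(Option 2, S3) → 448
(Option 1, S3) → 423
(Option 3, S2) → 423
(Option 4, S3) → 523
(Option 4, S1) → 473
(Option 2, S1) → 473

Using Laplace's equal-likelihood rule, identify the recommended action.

Row averages: Option 1=423, Option 2=1444/3, Option 3=1394/3, Option 4=498
Highest average = 498 → Option 4.

Option 4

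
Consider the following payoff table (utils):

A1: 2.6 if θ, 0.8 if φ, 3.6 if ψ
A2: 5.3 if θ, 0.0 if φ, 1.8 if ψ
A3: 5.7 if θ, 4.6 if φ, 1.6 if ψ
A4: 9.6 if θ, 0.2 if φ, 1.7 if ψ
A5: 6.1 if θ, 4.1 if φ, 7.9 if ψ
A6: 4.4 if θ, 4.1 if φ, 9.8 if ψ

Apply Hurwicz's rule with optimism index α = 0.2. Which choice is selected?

A6

A1: 0.2·3.6 + 0.8·0.8 = 1.36
A2: 0.2·5.3 + 0.8·0.0 = 1.06
A3: 0.2·5.7 + 0.8·1.6 = 2.42
A4: 0.2·9.6 + 0.8·0.2 = 2.08
A5: 0.2·7.9 + 0.8·4.1 = 4.86
A6: 0.2·9.8 + 0.8·4.1 = 5.24
Highest Hurwicz score = 5.24 → A6.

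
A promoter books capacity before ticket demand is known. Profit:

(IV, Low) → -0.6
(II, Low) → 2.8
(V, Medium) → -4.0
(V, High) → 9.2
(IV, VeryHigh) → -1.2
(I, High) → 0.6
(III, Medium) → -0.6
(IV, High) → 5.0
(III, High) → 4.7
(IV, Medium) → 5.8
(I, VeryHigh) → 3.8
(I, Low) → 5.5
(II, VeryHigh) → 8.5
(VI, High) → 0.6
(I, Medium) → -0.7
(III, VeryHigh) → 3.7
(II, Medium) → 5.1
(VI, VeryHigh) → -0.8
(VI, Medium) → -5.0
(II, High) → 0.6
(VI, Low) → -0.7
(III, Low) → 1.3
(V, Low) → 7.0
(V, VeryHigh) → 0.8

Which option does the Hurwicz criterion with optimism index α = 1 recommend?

V

I: 1·5.5 + 0·(-0.7) = 5.5
II: 1·8.5 + 0·0.6 = 8.5
III: 1·4.7 + 0·(-0.6) = 4.7
IV: 1·5.8 + 0·(-1.2) = 5.8
V: 1·9.2 + 0·(-4.0) = 9.2
VI: 1·0.6 + 0·(-5.0) = 0.6
Highest Hurwicz score = 9.2 → V.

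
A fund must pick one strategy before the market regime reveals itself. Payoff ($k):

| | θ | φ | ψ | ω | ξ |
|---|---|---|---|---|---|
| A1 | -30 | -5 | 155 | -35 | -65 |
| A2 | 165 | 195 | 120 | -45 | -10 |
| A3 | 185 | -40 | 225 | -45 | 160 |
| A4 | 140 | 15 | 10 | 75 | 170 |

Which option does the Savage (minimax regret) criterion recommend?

A2

Column bests: θ=185, φ=195, ψ=225, ω=75, ξ=170.
A1 regrets: 215, 200, 70, 110, 235 → max 235
A2 regrets: 20, 0, 105, 120, 180 → max 180
A3 regrets: 0, 235, 0, 120, 10 → max 235
A4 regrets: 45, 180, 215, 0, 0 → max 215
Smallest max regret = 180 → A2.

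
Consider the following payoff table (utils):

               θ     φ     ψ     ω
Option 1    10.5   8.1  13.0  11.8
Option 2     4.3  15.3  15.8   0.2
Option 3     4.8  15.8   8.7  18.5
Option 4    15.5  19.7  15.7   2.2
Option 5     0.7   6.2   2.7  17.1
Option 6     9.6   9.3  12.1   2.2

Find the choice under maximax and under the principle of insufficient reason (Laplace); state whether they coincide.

Row maxima: Option 1=13.0, Option 2=15.8, Option 3=18.5, Option 4=19.7, Option 5=17.1, Option 6=12.1
Best best-case = 19.7 → Option 4.
Row averages: Option 1=10.85, Option 2=8.9, Option 3=11.95, Option 4=13.275, Option 5=6.675, Option 6=8.3
Highest average = 13.275 → Option 4.

maximax → Option 4; laplace → Option 4 (agree)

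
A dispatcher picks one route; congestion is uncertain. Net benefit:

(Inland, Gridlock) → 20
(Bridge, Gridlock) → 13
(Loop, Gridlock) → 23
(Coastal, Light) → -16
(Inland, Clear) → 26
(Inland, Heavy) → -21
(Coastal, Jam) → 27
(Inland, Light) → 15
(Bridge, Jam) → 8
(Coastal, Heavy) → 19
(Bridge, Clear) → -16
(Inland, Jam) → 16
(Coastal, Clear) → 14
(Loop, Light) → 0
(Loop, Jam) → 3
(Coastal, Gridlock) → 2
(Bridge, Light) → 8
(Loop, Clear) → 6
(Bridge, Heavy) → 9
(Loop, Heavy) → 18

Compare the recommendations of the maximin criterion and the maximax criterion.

Row minima: Coastal=-16, Loop=0, Inland=-21, Bridge=-16
Best worst-case = 0 → Loop.
Row maxima: Coastal=27, Loop=23, Inland=26, Bridge=13
Best best-case = 27 → Coastal.

maximin → Loop; maximax → Coastal (disagree)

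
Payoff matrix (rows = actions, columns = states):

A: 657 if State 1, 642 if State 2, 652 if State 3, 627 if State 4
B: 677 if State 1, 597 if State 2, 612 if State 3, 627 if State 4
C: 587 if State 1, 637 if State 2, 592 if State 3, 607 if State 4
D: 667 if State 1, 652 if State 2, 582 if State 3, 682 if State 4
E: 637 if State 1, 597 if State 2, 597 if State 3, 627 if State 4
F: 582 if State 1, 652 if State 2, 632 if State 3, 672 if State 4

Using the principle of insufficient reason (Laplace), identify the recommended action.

D

Row averages: A=644.5, B=628.25, C=605.75, D=645.75, E=614.5, F=634.5
Highest average = 645.75 → D.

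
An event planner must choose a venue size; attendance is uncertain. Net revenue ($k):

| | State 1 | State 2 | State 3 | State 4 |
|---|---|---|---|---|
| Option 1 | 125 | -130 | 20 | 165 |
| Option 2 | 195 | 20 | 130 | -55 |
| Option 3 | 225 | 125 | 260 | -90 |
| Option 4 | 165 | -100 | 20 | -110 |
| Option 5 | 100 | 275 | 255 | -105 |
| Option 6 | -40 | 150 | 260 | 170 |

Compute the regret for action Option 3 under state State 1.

0

Best payoff under State 1 is 225.
Regret = 225 − 225 = 0.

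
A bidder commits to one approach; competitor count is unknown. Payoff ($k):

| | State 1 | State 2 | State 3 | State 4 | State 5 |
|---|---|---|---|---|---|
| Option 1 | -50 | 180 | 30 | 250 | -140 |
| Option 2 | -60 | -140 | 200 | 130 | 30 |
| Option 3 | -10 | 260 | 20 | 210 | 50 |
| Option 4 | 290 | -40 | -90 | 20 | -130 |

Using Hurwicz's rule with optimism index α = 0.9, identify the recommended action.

Option 4

Option 1: 0.9·250 + 0.1·(-140) = 211
Option 2: 0.9·200 + 0.1·(-140) = 166
Option 3: 0.9·260 + 0.1·(-10) = 233
Option 4: 0.9·290 + 0.1·(-130) = 248
Highest Hurwicz score = 248 → Option 4.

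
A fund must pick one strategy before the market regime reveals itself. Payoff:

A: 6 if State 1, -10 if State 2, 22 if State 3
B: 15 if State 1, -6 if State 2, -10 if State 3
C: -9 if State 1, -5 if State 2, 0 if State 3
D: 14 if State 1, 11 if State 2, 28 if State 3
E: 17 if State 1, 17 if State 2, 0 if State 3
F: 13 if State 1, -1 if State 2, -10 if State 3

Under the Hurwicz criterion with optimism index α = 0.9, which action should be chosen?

A: 0.9·22 + 0.1·(-10) = 18.8
B: 0.9·15 + 0.1·(-10) = 12.5
C: 0.9·0 + 0.1·(-9) = -0.9
D: 0.9·28 + 0.1·11 = 26.3
E: 0.9·17 + 0.1·0 = 15.3
F: 0.9·13 + 0.1·(-10) = 10.7
Highest Hurwicz score = 26.3 → D.

D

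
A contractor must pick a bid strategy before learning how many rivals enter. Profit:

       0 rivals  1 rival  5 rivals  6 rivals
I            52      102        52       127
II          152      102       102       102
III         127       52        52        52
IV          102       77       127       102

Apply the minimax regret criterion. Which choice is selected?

Column bests: 0 rivals=152, 1 rival=102, 5 rivals=127, 6 rivals=127.
I regrets: 100, 0, 75, 0 → max 100
II regrets: 0, 0, 25, 25 → max 25
III regrets: 25, 50, 75, 75 → max 75
IV regrets: 50, 25, 0, 25 → max 50
Smallest max regret = 25 → II.

II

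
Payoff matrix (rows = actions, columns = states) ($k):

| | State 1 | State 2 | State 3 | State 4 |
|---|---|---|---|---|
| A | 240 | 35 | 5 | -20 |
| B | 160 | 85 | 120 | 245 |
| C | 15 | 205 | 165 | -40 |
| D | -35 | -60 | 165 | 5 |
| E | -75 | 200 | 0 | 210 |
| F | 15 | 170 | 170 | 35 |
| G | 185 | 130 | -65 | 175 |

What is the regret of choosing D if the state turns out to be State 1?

275

Best payoff under State 1 is 240.
Regret = 240 − (-35) = 275.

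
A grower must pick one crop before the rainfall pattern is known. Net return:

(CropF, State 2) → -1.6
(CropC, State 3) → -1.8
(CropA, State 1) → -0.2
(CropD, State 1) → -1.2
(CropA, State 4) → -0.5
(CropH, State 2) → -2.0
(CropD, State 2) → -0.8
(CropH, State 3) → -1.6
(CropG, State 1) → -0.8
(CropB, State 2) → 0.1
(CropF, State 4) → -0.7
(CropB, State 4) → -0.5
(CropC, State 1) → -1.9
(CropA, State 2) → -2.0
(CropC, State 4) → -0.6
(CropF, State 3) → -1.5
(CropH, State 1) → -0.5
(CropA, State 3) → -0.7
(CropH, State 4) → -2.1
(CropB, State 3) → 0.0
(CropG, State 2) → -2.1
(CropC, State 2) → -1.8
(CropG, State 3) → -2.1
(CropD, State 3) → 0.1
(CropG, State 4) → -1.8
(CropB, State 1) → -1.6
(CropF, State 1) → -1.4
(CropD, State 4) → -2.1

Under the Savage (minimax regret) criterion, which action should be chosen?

CropB

Column bests: State 1=-0.2, State 2=0.1, State 3=0.1, State 4=-0.5.
CropC regrets: 1.7, 1.9, 1.9, 0.1 → max 1.9
CropF regrets: 1.2, 1.7, 1.6, 0.2 → max 1.7
CropD regrets: 1.0, 0.9, 0.0, 1.6 → max 1.6
CropA regrets: 0.0, 2.1, 0.8, 0.0 → max 2.1
CropG regrets: 0.6, 2.2, 2.2, 1.3 → max 2.2
CropH regrets: 0.3, 2.1, 1.7, 1.6 → max 2.1
CropB regrets: 1.4, 0.0, 0.1, 0.0 → max 1.4
Smallest max regret = 1.4 → CropB.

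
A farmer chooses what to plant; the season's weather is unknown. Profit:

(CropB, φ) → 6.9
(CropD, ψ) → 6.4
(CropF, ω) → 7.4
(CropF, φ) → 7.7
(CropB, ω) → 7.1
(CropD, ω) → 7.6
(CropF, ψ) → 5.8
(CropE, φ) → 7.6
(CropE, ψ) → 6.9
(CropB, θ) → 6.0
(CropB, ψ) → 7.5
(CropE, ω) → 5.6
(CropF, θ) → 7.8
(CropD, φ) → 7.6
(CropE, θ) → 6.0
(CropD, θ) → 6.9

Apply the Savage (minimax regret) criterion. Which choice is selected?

CropD

Column bests: θ=7.8, φ=7.7, ψ=7.5, ω=7.6.
CropD regrets: 0.9, 0.1, 1.1, 0.0 → max 1.1
CropF regrets: 0.0, 0.0, 1.7, 0.2 → max 1.7
CropB regrets: 1.8, 0.8, 0.0, 0.5 → max 1.8
CropE regrets: 1.8, 0.1, 0.6, 2.0 → max 2.0
Smallest max regret = 1.1 → CropD.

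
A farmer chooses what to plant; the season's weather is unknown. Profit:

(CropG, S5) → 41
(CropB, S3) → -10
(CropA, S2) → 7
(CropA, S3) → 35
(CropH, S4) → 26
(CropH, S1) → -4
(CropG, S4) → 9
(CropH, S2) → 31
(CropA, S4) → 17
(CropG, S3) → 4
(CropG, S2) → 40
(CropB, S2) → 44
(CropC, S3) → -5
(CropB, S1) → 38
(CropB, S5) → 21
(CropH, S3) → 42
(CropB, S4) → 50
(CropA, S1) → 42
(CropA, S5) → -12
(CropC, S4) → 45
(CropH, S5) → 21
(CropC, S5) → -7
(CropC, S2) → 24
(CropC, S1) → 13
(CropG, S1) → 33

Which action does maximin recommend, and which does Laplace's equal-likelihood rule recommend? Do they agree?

Row minima: CropA=-12, CropG=4, CropC=-7, CropH=-4, CropB=-10
Best worst-case = 4 → CropG.
Row averages: CropA=17.8, CropG=25.4, CropC=14, CropH=23.2, CropB=28.6
Highest average = 28.6 → CropB.

maximin → CropG; laplace → CropB (disagree)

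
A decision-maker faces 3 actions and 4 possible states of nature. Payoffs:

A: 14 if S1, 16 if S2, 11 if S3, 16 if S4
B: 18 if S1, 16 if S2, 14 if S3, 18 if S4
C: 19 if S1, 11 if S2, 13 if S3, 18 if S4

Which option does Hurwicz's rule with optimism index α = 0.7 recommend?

B

A: 0.7·16 + 0.3·11 = 14.5
B: 0.7·18 + 0.3·14 = 16.8
C: 0.7·19 + 0.3·11 = 16.6
Highest Hurwicz score = 16.8 → B.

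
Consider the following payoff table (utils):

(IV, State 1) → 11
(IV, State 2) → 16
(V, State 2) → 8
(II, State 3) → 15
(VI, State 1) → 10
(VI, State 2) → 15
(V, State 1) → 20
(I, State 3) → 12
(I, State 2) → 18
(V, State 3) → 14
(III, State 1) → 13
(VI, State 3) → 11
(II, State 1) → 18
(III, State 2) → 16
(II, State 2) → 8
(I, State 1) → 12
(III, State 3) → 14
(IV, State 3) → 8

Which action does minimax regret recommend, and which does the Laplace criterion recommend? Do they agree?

Column bests: State 1=20, State 2=18, State 3=15.
I regrets: 8, 0, 3 → max 8
II regrets: 2, 10, 0 → max 10
III regrets: 7, 2, 1 → max 7
IV regrets: 9, 2, 7 → max 9
V regrets: 0, 10, 1 → max 10
VI regrets: 10, 3, 4 → max 10
Smallest max regret = 7 → III.
Row averages: I=14, II=41/3, III=43/3, IV=35/3, V=14, VI=12
Highest average = 43/3 → III.

minimax regret → III; laplace → III (agree)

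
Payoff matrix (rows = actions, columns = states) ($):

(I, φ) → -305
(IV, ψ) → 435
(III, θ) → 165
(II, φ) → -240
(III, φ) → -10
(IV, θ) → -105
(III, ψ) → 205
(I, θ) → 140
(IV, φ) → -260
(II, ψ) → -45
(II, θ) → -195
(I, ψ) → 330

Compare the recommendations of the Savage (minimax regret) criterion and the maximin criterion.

minimax regret → III; maximin → III (agree)

Column bests: θ=165, φ=-10, ψ=435.
I regrets: 25, 295, 105 → max 295
II regrets: 360, 230, 480 → max 480
III regrets: 0, 0, 230 → max 230
IV regrets: 270, 250, 0 → max 270
Smallest max regret = 230 → III.
Row minima: I=-305, II=-240, III=-10, IV=-260
Best worst-case = -10 → III.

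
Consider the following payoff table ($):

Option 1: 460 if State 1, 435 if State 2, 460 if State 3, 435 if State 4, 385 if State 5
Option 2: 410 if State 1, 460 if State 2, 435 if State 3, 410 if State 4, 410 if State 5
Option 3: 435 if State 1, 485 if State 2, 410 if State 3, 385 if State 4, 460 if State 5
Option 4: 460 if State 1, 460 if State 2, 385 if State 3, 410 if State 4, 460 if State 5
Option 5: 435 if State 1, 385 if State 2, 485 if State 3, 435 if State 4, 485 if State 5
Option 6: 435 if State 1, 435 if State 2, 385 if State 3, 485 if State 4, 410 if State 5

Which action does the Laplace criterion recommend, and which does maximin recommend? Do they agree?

Row averages: Option 1=435, Option 2=425, Option 3=435, Option 4=435, Option 5=445, Option 6=430
Highest average = 445 → Option 5.
Row minima: Option 1=385, Option 2=410, Option 3=385, Option 4=385, Option 5=385, Option 6=385
Best worst-case = 410 → Option 2.

laplace → Option 5; maximin → Option 2 (disagree)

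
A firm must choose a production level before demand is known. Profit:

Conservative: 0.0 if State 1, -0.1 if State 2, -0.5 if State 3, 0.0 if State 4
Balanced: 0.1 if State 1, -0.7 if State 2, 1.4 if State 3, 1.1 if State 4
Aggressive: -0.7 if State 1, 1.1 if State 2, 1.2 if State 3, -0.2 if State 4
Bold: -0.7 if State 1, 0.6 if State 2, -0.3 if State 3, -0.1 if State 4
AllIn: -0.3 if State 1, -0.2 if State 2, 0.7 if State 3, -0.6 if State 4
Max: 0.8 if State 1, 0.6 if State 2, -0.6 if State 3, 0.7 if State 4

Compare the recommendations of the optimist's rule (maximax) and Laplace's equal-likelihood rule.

maximax → Balanced; laplace → Balanced (agree)

Row maxima: Conservative=0.0, Balanced=1.4, Aggressive=1.2, Bold=0.6, AllIn=0.7, Max=0.8
Best best-case = 1.4 → Balanced.
Row averages: Conservative=-0.15, Balanced=0.475, Aggressive=0.35, Bold=-0.125, AllIn=-0.1, Max=0.375
Highest average = 0.475 → Balanced.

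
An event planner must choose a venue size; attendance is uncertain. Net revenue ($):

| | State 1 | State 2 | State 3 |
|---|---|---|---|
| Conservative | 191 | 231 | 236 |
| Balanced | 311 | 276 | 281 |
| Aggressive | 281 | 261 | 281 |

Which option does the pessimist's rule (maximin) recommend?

Row minima: Conservative=191, Balanced=276, Aggressive=261
Best worst-case = 276 → Balanced.

Balanced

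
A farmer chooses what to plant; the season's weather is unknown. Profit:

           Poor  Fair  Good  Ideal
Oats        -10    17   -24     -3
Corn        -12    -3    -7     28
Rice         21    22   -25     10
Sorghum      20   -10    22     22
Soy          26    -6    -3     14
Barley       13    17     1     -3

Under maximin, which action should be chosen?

Row minima: Oats=-24, Corn=-12, Rice=-25, Sorghum=-10, Soy=-6, Barley=-3
Best worst-case = -3 → Barley.

Barley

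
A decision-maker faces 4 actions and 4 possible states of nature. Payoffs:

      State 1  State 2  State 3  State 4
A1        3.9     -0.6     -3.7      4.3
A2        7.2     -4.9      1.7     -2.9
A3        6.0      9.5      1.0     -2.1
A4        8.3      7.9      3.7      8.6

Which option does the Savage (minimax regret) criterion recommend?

A4

Column bests: State 1=8.3, State 2=9.5, State 3=3.7, State 4=8.6.
A1 regrets: 4.4, 10.1, 7.4, 4.3 → max 10.1
A2 regrets: 1.1, 14.4, 2.0, 11.5 → max 14.4
A3 regrets: 2.3, 0.0, 2.7, 10.7 → max 10.7
A4 regrets: 0.0, 1.6, 0.0, 0.0 → max 1.6
Smallest max regret = 1.6 → A4.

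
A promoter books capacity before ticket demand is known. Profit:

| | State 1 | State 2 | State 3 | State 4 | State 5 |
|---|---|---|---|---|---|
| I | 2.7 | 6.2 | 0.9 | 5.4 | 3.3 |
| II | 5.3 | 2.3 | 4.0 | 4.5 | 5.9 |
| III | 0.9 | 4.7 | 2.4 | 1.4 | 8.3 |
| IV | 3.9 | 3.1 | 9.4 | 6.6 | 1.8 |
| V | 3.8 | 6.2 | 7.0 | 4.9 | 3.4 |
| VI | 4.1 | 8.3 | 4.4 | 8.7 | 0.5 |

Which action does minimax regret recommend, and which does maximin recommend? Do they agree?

minimax regret → V; maximin → V (agree)

Column bests: State 1=5.3, State 2=8.3, State 3=9.4, State 4=8.7, State 5=8.3.
I regrets: 2.6, 2.1, 8.5, 3.3, 5.0 → max 8.5
II regrets: 0.0, 6.0, 5.4, 4.2, 2.4 → max 6.0
III regrets: 4.4, 3.6, 7.0, 7.3, 0.0 → max 7.3
IV regrets: 1.4, 5.2, 0.0, 2.1, 6.5 → max 6.5
V regrets: 1.5, 2.1, 2.4, 3.8, 4.9 → max 4.9
VI regrets: 1.2, 0.0, 5.0, 0.0, 7.8 → max 7.8
Smallest max regret = 4.9 → V.
Row minima: I=0.9, II=2.3, III=0.9, IV=1.8, V=3.4, VI=0.5
Best worst-case = 3.4 → V.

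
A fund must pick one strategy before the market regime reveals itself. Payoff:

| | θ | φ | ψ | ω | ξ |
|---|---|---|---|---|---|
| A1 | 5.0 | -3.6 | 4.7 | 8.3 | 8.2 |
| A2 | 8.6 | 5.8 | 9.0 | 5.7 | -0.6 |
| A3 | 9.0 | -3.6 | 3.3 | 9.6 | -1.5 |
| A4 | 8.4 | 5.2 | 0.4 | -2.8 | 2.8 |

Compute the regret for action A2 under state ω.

Best payoff under ω is 9.6.
Regret = 9.6 − 5.7 = 3.9.

3.9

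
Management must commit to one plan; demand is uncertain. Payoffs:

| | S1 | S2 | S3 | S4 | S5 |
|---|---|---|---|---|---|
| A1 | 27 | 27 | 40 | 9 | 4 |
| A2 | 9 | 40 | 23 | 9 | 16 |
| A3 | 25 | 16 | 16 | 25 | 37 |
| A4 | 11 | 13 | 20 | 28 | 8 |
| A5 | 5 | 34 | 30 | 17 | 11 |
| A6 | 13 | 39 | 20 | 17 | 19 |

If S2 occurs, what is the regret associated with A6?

Best payoff under S2 is 40.
Regret = 40 − 39 = 1.

1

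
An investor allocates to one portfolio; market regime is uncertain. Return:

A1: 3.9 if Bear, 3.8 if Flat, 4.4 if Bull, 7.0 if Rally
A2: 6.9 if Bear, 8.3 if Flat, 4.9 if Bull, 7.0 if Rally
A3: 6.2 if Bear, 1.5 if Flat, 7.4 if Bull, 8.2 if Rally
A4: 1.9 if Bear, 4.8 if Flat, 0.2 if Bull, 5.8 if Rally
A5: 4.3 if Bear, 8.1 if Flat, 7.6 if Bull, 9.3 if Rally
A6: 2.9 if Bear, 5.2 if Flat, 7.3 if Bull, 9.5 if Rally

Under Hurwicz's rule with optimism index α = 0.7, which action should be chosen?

A5

A1: 0.7·7.0 + 0.3·3.8 = 6.04
A2: 0.7·8.3 + 0.3·4.9 = 7.28
A3: 0.7·8.2 + 0.3·1.5 = 6.19
A4: 0.7·5.8 + 0.3·0.2 = 4.12
A5: 0.7·9.3 + 0.3·4.3 = 7.8
A6: 0.7·9.5 + 0.3·2.9 = 7.52
Highest Hurwicz score = 7.8 → A5.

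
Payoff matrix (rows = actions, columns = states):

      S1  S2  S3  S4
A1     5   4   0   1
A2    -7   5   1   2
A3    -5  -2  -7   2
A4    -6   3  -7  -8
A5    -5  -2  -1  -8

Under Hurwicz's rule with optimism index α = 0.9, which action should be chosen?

A1

A1: 0.9·5 + 0.1·0 = 4.5
A2: 0.9·5 + 0.1·(-7) = 3.8
A3: 0.9·2 + 0.1·(-7) = 1.1
A4: 0.9·3 + 0.1·(-8) = 1.9
A5: 0.9·(-1) + 0.1·(-8) = -1.7
Highest Hurwicz score = 4.5 → A1.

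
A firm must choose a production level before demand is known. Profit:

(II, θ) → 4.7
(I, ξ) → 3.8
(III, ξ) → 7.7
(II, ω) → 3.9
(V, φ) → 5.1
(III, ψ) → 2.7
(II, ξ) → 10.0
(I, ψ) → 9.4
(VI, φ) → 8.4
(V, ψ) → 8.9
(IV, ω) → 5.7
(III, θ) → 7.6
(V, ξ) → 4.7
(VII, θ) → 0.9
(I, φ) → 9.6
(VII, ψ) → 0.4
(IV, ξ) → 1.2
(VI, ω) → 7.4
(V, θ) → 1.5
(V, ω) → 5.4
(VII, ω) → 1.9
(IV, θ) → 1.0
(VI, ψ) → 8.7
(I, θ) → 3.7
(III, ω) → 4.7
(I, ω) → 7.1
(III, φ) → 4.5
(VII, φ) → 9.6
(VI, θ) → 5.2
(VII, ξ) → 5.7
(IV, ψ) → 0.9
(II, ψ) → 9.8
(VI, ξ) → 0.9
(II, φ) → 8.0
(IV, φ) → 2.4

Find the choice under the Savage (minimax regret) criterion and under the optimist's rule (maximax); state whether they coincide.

minimax regret → II; maximax → II (agree)

Column bests: θ=7.6, φ=9.6, ψ=9.8, ω=7.4, ξ=10.0.
I regrets: 3.9, 0.0, 0.4, 0.3, 6.2 → max 6.2
II regrets: 2.9, 1.6, 0.0, 3.5, 0.0 → max 3.5
III regrets: 0.0, 5.1, 7.1, 2.7, 2.3 → max 7.1
IV regrets: 6.6, 7.2, 8.9, 1.7, 8.8 → max 8.9
V regrets: 6.1, 4.5, 0.9, 2.0, 5.3 → max 6.1
VI regrets: 2.4, 1.2, 1.1, 0.0, 9.1 → max 9.1
VII regrets: 6.7, 0.0, 9.4, 5.5, 4.3 → max 9.4
Smallest max regret = 3.5 → II.
Row maxima: I=9.6, II=10.0, III=7.7, IV=5.7, V=8.9, VI=8.7, VII=9.6
Best best-case = 10.0 → II.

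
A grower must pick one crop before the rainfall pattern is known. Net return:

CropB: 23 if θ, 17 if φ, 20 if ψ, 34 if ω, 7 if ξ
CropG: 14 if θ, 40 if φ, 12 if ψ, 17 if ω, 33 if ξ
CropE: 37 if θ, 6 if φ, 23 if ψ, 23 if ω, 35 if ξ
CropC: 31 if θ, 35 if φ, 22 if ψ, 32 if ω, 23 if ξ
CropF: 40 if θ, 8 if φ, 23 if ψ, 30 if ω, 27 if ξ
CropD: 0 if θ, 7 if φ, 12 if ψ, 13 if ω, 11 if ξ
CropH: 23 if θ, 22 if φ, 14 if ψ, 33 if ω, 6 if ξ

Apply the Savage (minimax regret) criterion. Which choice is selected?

Column bests: θ=40, φ=40, ψ=23, ω=34, ξ=35.
CropB regrets: 17, 23, 3, 0, 28 → max 28
CropG regrets: 26, 0, 11, 17, 2 → max 26
CropE regrets: 3, 34, 0, 11, 0 → max 34
CropC regrets: 9, 5, 1, 2, 12 → max 12
CropF regrets: 0, 32, 0, 4, 8 → max 32
CropD regrets: 40, 33, 11, 21, 24 → max 40
CropH regrets: 17, 18, 9, 1, 29 → max 29
Smallest max regret = 12 → CropC.

CropC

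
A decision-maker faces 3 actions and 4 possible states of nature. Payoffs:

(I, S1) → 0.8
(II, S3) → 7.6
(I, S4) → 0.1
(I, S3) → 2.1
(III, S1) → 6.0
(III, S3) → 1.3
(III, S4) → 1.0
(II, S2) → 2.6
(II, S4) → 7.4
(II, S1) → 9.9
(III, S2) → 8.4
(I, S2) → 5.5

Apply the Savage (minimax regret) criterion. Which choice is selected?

Column bests: S1=9.9, S2=8.4, S3=7.6, S4=7.4.
I regrets: 9.1, 2.9, 5.5, 7.3 → max 9.1
II regrets: 0.0, 5.8, 0.0, 0.0 → max 5.8
III regrets: 3.9, 0.0, 6.3, 6.4 → max 6.4
Smallest max regret = 5.8 → II.

II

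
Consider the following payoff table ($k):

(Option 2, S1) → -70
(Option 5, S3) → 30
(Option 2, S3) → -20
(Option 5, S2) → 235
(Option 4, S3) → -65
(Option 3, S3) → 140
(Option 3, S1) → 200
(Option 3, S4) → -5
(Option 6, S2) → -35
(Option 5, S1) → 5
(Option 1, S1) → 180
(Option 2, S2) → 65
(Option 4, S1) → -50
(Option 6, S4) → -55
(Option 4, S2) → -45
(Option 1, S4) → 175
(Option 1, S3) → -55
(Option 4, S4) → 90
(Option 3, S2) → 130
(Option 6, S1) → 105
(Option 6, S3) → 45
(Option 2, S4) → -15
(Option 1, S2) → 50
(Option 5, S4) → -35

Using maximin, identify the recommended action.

Option 3

Row minima: Option 1=-55, Option 2=-70, Option 3=-5, Option 4=-65, Option 5=-35, Option 6=-55
Best worst-case = -5 → Option 3.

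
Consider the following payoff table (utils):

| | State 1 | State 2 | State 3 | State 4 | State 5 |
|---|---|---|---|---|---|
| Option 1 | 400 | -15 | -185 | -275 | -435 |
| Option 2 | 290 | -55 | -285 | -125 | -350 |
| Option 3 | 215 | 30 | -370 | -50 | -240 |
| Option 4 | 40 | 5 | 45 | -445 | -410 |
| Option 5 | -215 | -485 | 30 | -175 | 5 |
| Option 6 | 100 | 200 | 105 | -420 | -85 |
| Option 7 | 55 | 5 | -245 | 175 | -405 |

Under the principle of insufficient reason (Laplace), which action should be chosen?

Option 6

Row averages: Option 1=-102, Option 2=-105, Option 3=-83, Option 4=-153, Option 5=-168, Option 6=-20, Option 7=-83
Highest average = -20 → Option 6.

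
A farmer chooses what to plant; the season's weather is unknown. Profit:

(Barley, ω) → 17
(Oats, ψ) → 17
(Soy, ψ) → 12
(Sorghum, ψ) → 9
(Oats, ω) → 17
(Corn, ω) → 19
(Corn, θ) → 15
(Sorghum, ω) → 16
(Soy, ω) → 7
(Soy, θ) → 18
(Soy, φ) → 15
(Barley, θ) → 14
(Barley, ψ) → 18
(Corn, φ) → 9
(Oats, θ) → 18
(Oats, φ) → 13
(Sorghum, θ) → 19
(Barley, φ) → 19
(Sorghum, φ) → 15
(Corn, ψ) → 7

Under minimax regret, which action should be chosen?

Barley

Column bests: θ=19, φ=19, ψ=18, ω=19.
Sorghum regrets: 0, 4, 9, 3 → max 9
Barley regrets: 5, 0, 0, 2 → max 5
Oats regrets: 1, 6, 1, 2 → max 6
Soy regrets: 1, 4, 6, 12 → max 12
Corn regrets: 4, 10, 11, 0 → max 11
Smallest max regret = 5 → Barley.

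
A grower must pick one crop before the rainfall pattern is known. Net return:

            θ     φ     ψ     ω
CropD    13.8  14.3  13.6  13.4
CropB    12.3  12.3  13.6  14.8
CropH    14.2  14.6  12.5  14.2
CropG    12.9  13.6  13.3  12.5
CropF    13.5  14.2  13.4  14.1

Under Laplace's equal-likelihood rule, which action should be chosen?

CropH

Row averages: CropD=13.775, CropB=13.25, CropH=13.875, CropG=13.075, CropF=13.8
Highest average = 13.875 → CropH.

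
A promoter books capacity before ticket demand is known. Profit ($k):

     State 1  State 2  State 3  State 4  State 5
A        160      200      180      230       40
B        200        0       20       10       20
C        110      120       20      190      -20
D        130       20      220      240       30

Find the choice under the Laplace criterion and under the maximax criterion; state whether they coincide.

Row averages: A=162, B=50, C=84, D=128
Highest average = 162 → A.
Row maxima: A=230, B=200, C=190, D=240
Best best-case = 240 → D.

laplace → A; maximax → D (disagree)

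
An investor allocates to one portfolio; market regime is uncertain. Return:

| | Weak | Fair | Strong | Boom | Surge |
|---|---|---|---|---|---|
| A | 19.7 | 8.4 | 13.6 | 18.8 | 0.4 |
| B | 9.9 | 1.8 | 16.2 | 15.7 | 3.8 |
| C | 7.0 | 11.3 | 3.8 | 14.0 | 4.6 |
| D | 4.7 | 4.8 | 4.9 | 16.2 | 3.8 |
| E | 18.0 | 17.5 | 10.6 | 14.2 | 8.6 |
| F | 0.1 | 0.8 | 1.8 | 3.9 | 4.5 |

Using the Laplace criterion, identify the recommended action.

Row averages: A=12.18, B=9.48, C=8.14, D=6.88, E=13.78, F=2.22
Highest average = 13.78 → E.

E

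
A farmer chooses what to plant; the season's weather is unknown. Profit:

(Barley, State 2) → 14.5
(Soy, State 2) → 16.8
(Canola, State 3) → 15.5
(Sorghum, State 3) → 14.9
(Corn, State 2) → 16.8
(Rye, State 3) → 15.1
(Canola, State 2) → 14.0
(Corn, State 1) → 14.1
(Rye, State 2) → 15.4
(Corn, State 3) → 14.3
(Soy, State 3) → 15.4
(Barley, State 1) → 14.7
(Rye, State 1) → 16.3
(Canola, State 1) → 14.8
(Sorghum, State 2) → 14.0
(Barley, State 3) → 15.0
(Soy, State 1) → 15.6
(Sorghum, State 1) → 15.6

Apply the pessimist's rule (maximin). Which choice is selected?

Row minima: Barley=14.5, Soy=15.4, Corn=14.1, Canola=14.0, Sorghum=14.0, Rye=15.1
Best worst-case = 15.4 → Soy.

Soy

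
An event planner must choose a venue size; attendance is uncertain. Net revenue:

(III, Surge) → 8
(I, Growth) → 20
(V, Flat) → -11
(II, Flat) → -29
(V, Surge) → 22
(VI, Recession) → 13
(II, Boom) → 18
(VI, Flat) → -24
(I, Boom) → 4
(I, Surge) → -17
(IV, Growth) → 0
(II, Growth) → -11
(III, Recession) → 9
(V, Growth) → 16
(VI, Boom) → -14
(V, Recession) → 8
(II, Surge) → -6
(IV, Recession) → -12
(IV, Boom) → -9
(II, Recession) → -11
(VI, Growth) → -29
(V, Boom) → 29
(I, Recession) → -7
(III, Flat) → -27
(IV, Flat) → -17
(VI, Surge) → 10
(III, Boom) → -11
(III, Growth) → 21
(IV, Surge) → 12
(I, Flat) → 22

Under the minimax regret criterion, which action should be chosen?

V

Column bests: Recession=13, Flat=22, Growth=21, Boom=29, Surge=22.
I regrets: 20, 0, 1, 25, 39 → max 39
II regrets: 24, 51, 32, 11, 28 → max 51
III regrets: 4, 49, 0, 40, 14 → max 49
IV regrets: 25, 39, 21, 38, 10 → max 39
V regrets: 5, 33, 5, 0, 0 → max 33
VI regrets: 0, 46, 50, 43, 12 → max 50
Smallest max regret = 33 → V.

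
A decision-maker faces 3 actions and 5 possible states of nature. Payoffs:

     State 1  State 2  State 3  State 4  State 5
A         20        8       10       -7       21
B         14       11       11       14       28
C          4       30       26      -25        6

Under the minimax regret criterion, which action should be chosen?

B

Column bests: State 1=20, State 2=30, State 3=26, State 4=14, State 5=28.
A regrets: 0, 22, 16, 21, 7 → max 22
B regrets: 6, 19, 15, 0, 0 → max 19
C regrets: 16, 0, 0, 39, 22 → max 39
Smallest max regret = 19 → B.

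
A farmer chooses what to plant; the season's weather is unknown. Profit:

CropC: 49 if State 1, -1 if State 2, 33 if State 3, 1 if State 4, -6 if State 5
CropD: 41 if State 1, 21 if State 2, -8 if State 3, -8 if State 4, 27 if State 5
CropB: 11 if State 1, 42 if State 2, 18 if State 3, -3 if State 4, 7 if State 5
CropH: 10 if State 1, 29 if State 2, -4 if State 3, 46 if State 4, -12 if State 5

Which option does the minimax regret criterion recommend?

Column bests: State 1=49, State 2=42, State 3=33, State 4=46, State 5=27.
CropC regrets: 0, 43, 0, 45, 33 → max 45
CropD regrets: 8, 21, 41, 54, 0 → max 54
CropB regrets: 38, 0, 15, 49, 20 → max 49
CropH regrets: 39, 13, 37, 0, 39 → max 39
Smallest max regret = 39 → CropH.

CropH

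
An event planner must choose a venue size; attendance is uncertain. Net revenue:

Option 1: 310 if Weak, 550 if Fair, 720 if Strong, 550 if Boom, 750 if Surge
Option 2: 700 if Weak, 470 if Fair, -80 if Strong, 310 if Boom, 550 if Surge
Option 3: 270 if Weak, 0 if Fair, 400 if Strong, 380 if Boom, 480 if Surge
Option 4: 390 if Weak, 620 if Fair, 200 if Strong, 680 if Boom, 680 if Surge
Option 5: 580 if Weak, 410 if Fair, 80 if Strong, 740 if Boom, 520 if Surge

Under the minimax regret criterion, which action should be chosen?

Column bests: Weak=700, Fair=620, Strong=720, Boom=740, Surge=750.
Option 1 regrets: 390, 70, 0, 190, 0 → max 390
Option 2 regrets: 0, 150, 800, 430, 200 → max 800
Option 3 regrets: 430, 620, 320, 360, 270 → max 620
Option 4 regrets: 310, 0, 520, 60, 70 → max 520
Option 5 regrets: 120, 210, 640, 0, 230 → max 640
Smallest max regret = 390 → Option 1.

Option 1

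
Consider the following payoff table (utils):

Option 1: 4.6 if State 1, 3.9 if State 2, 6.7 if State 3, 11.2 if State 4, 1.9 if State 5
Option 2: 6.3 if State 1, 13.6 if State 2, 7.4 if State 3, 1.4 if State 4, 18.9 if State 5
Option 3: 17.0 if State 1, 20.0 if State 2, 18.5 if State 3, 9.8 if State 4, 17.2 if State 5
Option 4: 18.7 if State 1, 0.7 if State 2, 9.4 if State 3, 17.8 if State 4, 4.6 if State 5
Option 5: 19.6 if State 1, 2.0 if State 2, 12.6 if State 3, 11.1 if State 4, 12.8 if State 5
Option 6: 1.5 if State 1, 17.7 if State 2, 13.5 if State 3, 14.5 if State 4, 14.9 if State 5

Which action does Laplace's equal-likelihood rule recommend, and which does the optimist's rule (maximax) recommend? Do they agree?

Row averages: Option 1=5.66, Option 2=9.52, Option 3=16.5, Option 4=10.24, Option 5=11.62, Option 6=12.42
Highest average = 16.5 → Option 3.
Row maxima: Option 1=11.2, Option 2=18.9, Option 3=20.0, Option 4=18.7, Option 5=19.6, Option 6=17.7
Best best-case = 20.0 → Option 3.

laplace → Option 3; maximax → Option 3 (agree)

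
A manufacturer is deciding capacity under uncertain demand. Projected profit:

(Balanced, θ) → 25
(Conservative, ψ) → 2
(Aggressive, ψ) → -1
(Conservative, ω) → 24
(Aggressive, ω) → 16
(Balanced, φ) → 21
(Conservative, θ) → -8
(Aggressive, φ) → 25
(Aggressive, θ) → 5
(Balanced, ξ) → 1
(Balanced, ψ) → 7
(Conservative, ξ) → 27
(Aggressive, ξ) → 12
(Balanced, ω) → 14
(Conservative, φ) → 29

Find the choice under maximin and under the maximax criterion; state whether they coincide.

Row minima: Conservative=-8, Balanced=1, Aggressive=-1
Best worst-case = 1 → Balanced.
Row maxima: Conservative=29, Balanced=25, Aggressive=25
Best best-case = 29 → Conservative.

maximin → Balanced; maximax → Conservative (disagree)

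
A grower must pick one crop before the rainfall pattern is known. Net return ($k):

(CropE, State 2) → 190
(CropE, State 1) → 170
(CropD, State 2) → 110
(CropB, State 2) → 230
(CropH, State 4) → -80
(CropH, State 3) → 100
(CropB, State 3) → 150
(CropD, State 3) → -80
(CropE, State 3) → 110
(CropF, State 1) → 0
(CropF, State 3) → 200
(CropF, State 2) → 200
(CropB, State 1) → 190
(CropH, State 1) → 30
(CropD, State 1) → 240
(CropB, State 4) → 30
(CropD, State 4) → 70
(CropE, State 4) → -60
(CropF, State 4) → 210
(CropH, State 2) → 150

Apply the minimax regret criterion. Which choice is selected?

Column bests: State 1=240, State 2=230, State 3=200, State 4=210.
CropD regrets: 0, 120, 280, 140 → max 280
CropF regrets: 240, 30, 0, 0 → max 240
CropB regrets: 50, 0, 50, 180 → max 180
CropE regrets: 70, 40, 90, 270 → max 270
CropH regrets: 210, 80, 100, 290 → max 290
Smallest max regret = 180 → CropB.

CropB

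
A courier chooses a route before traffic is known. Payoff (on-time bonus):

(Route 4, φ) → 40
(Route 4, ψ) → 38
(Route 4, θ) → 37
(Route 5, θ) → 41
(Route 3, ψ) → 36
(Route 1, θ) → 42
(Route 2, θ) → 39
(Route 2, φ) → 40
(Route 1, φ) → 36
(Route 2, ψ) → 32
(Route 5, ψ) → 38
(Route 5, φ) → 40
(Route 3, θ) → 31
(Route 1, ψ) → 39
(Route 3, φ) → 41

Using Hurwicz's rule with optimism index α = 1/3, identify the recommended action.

Route 1: 1/3·42 + 2/3·36 = 38
Route 2: 1/3·40 + 2/3·32 = 104/3
Route 3: 1/3·41 + 2/3·31 = 103/3
Route 4: 1/3·40 + 2/3·37 = 38
Route 5: 1/3·41 + 2/3·38 = 39
Highest Hurwicz score = 39 → Route 5.

Route 5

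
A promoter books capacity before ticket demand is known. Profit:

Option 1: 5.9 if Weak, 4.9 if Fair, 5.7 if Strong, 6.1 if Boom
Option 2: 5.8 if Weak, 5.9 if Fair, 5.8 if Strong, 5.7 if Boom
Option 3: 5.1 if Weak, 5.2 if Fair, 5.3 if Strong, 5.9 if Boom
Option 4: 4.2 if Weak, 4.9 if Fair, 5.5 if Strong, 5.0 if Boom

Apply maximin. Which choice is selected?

Option 2

Row minima: Option 1=4.9, Option 2=5.7, Option 3=5.1, Option 4=4.2
Best worst-case = 5.7 → Option 2.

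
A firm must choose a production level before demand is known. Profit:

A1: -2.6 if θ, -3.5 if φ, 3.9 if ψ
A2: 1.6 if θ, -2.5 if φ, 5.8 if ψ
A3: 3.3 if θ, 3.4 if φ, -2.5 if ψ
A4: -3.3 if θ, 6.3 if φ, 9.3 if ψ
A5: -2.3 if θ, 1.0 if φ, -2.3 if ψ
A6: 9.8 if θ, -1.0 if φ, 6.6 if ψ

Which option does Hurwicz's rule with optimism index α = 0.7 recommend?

A6

A1: 0.7·3.9 + 0.3·(-3.5) = 1.68
A2: 0.7·5.8 + 0.3·(-2.5) = 3.31
A3: 0.7·3.4 + 0.3·(-2.5) = 1.63
A4: 0.7·9.3 + 0.3·(-3.3) = 5.52
A5: 0.7·1.0 + 0.3·(-2.3) = 0.01
A6: 0.7·9.8 + 0.3·(-1.0) = 6.56
Highest Hurwicz score = 6.56 → A6.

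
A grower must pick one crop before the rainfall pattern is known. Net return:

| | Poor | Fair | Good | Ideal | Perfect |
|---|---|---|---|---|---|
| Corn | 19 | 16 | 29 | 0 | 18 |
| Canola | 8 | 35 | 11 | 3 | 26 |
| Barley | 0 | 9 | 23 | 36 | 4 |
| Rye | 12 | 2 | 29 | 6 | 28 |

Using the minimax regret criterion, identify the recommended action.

Barley

Column bests: Poor=19, Fair=35, Good=29, Ideal=36, Perfect=28.
Corn regrets: 0, 19, 0, 36, 10 → max 36
Canola regrets: 11, 0, 18, 33, 2 → max 33
Barley regrets: 19, 26, 6, 0, 24 → max 26
Rye regrets: 7, 33, 0, 30, 0 → max 33
Smallest max regret = 26 → Barley.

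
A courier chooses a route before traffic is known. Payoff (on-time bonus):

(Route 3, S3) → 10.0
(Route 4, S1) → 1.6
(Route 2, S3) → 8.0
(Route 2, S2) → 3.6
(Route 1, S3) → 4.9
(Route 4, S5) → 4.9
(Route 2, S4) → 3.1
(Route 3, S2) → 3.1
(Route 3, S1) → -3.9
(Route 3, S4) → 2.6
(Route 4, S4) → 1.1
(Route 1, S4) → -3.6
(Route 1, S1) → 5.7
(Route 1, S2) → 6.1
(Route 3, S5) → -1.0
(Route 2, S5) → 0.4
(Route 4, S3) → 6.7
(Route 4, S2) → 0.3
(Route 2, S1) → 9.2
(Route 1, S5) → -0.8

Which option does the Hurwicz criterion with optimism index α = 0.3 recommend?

Route 1: 0.3·6.1 + 0.7·(-3.6) = -0.69
Route 2: 0.3·9.2 + 0.7·0.4 = 3.04
Route 3: 0.3·10.0 + 0.7·(-3.9) = 0.27
Route 4: 0.3·6.7 + 0.7·0.3 = 2.22
Highest Hurwicz score = 3.04 → Route 2.

Route 2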